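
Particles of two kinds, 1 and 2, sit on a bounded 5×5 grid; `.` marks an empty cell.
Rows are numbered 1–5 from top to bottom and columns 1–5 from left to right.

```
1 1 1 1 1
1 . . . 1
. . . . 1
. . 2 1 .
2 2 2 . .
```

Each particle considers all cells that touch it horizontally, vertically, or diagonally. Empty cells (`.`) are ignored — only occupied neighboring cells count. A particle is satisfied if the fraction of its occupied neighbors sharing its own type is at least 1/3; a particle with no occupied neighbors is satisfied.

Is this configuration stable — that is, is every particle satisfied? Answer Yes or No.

(1,1)1 2/2 satisfied
(1,2)1 3/3 satisfied
(1,3)1 2/2 satisfied
(1,4)1 3/3 satisfied
(1,5)1 2/2 satisfied
(2,1)1 2/2 satisfied
(2,5)1 3/3 satisfied
(3,5)1 2/2 satisfied
(4,3)2 2/3 satisfied
(4,4)1 1/3 satisfied
(5,1)2 1/1 satisfied
(5,2)2 3/3 satisfied
(5,3)2 2/3 satisfied
All meet the threshold, so the configuration is stable.

Yes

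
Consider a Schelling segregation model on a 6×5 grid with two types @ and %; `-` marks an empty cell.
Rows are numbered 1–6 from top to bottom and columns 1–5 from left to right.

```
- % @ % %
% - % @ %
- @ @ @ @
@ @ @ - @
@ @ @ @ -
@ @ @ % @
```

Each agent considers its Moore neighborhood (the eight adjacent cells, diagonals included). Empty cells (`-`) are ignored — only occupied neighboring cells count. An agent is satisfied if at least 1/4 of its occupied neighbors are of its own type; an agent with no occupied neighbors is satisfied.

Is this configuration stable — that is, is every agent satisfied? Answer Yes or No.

No

(1,2)% 2/3 satisfied
(1,3)@ 1/4 satisfied
(1,4)% 3/5 satisfied
(1,5)% 2/3 satisfied
(2,1)% 1/2 satisfied
(2,3)% 2/7 satisfied
(2,4)@ 4/8 satisfied
(2,5)% 2/5 satisfied
(3,2)@ 4/6 satisfied
(3,3)@ 5/6 satisfied
(3,4)@ 5/7 satisfied
(3,5)@ 3/4 satisfied
(4,1)@ 4/4 satisfied
(4,2)@ 7/7 satisfied
(4,3)@ 7/7 satisfied
(4,5)@ 3/3 satisfied
(5,1)@ 5/5 satisfied
(5,2)@ 8/8 satisfied
(5,3)@ 6/7 satisfied
(5,4)@ 5/6 satisfied
(6,1)@ 3/3 satisfied
(6,2)@ 5/5 satisfied
(6,3)@ 4/5 satisfied
(6,4)% 0/4 not
(6,5)@ 1/2 satisfied
For instance (6,4) has only 0/4 same-type neighbors, below 1/4.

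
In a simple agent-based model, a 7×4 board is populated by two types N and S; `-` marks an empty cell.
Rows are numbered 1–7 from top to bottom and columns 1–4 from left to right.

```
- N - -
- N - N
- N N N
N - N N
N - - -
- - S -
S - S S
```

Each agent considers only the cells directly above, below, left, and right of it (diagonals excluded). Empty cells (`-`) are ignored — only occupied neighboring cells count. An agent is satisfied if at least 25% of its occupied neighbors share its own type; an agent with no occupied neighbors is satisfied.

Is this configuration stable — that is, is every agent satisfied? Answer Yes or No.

Row 1: (1,2)N 1/1 ok
Row 2: (2,2)N 2/2 ok · (2,4)N 1/1 ok
Row 3: (3,2)N 2/2 ok · (3,3)N 3/3 ok · (3,4)N 3/3 ok
Row 4: (4,1)N 1/1 ok · (4,3)N 2/2 ok · (4,4)N 2/2 ok
Row 5: (5,1)N 1/1 ok
Row 6: (6,3)S 1/1 ok
Row 7: (7,1)S 0/0 ok · (7,3)S 2/2 ok · (7,4)S 1/1 ok
All meet the threshold, so the configuration is stable.

Yes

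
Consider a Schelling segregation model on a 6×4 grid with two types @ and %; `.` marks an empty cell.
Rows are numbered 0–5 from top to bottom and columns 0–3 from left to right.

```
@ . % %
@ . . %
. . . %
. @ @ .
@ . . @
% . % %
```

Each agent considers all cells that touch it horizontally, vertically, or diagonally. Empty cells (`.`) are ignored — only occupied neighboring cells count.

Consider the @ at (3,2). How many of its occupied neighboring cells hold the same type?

2

Occupied neighbors of (3,2): (2,3)=%, (3,1)=@, (4,3)=@.
Same type (@): 2 of 3.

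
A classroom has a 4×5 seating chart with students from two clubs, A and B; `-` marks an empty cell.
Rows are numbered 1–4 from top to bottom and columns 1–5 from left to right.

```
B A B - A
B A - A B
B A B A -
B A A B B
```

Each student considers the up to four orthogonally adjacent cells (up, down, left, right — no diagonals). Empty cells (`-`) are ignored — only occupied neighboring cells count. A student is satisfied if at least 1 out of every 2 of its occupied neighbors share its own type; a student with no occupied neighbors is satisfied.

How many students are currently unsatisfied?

(1,1)B 1/2 satisfied
(1,2)A 1/3 not
(1,3)B 0/1 not
(1,5)A 0/1 not
(2,1)B 2/3 satisfied
(2,2)A 2/3 satisfied
(2,4)A 1/2 satisfied
(2,5)B 0/2 not
(3,1)B 2/3 satisfied
(3,2)A 2/4 satisfied
(3,3)B 0/3 not
(3,4)A 1/3 not
(4,1)B 1/2 satisfied
(4,2)A 2/3 satisfied
(4,3)A 1/3 not
(4,4)B 1/3 not
(4,5)B 1/1 satisfied
Unsatisfied: (1,2), (1,3), (1,5), (2,5), (3,3), (3,4), (4,3), (4,4) — 8 in total.

8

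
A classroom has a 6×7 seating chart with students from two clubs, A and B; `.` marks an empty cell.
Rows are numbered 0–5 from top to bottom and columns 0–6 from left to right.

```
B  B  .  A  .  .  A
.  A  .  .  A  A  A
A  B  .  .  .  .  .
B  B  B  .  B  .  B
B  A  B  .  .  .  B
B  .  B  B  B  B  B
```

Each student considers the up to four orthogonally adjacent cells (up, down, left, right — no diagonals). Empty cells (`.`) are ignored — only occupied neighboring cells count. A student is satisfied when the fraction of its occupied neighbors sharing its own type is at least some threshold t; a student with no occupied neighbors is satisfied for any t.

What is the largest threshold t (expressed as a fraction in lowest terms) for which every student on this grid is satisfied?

(0,0)B 1/1
(0,1)B 1/2
(0,3)A — no occupied neighbors
(0,6)A 1/1
(1,1)A 0/2
(1,4)A 1/1
(1,5)A 2/2
(1,6)A 2/2
(2,0)A 0/2
(2,1)B 1/3
(3,0)B 2/3
(3,1)B 3/4
(3,2)B 2/2
(3,4)B — no occupied neighbors
(3,6)B 1/1
(4,0)B 2/3
(4,1)A 0/3
(4,2)B 2/3
(4,6)B 2/2
(5,0)B 1/1
(5,2)B 2/2
(5,3)B 2/2
(5,4)B 2/2
(5,5)B 2/2
(5,6)B 2/2
The smallest same-type fraction is 0/2 at (1,1), which reduces to 0/1. Any threshold above that leaves this student unsatisfied.

0/1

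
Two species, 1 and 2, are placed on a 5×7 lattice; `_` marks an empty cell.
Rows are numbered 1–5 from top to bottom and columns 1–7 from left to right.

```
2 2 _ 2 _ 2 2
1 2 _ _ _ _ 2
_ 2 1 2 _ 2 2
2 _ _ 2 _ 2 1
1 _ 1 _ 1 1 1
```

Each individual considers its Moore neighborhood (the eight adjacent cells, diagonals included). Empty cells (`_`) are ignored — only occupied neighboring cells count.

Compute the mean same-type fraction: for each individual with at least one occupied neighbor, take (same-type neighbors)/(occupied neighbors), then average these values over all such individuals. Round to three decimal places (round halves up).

0.508

(1,1)2 2/3
(1,2)2 2/3
(1,4)2 — no occupied neighbors
(1,6)2 2/2
(1,7)2 2/2
(2,1)1 0/4
(2,2)2 3/5
(2,7)2 4/4
(3,2)2 2/4
(3,3)1 0/4
(3,4)2 1/2
(3,6)2 3/4
(3,7)2 3/4
(4,1)2 1/2
(4,4)2 1/4
(4,6)2 2/6
(4,7)1 2/5
(5,1)1 0/1
(5,3)1 0/1
(5,5)1 1/3
(5,6)1 3/4
(5,7)1 2/3
Sum over 21 individuals: 2/3 + 2/3 + 2/2 + 2/2 + 0/4 + 3/5 + 4/4 + 2/4 + 0/4 + 1/2 + 3/4 + 3/4 + 1/2 + 1/4 + 2/6 + 2/5 + 0/1 + 0/1 + 1/3 + 3/4 + 2/3 = 32/3; mean = 32/3 ÷ 21 = 32/63 = 0.507936… → 0.508.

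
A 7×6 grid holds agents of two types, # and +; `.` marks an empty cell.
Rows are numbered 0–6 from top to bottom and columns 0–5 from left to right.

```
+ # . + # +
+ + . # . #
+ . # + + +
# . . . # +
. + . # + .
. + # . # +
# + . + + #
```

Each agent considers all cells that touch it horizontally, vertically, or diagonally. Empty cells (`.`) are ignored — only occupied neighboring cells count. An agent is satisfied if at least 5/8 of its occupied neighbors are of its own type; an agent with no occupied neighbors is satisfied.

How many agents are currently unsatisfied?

24

(0,0)+ 2/3 ok
(0,1)# 0/3 unhappy
(0,3)+ 0/2 unhappy
(0,4)# 2/4 unhappy
(0,5)+ 0/2 unhappy
(1,0)+ 3/4 ok
(1,1)+ 3/5 unhappy
(1,3)# 2/5 unhappy
(1,5)# 1/4 unhappy
(2,0)+ 2/3 ok
(2,2)# 1/3 unhappy
(2,3)+ 1/4 unhappy
(2,4)+ 3/6 unhappy
(2,5)+ 2/4 unhappy
(3,0)# 0/2 unhappy
(3,4)# 1/6 unhappy
(3,5)+ 3/4 ok
(4,1)+ 1/3 unhappy
(4,3)# 3/4 ok
(4,4)+ 2/5 unhappy
(5,1)+ 2/4 unhappy
(5,2)# 1/5 unhappy
(5,4)# 2/6 unhappy
(5,5)+ 2/4 unhappy
(6,0)# 0/2 unhappy
(6,1)+ 1/3 unhappy
(6,3)+ 1/3 unhappy
(6,4)+ 2/4 unhappy
(6,5)# 1/3 unhappy
Unsatisfied: (0,1), (0,3), (0,4), (0,5), (1,1), (1,3), (1,5), (2,2), (2,3), (2,4), (2,5), (3,0), (3,4), (4,1), (4,4), (5,1), (5,2), (5,4), (5,5), (6,0), (6,1), (6,3), (6,4), (6,5) — 24 in total.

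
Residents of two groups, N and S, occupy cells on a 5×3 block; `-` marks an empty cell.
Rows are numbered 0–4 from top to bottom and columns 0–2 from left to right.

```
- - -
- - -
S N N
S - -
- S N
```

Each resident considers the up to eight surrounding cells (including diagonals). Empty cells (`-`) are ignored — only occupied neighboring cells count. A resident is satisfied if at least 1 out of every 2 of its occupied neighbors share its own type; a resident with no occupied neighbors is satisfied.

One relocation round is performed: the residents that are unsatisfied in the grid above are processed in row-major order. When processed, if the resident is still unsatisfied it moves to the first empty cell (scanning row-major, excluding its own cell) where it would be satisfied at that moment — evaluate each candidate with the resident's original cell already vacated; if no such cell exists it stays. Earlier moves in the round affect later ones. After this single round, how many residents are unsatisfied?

Initially unsatisfied (in order): (2,1), (4,2).
  (2,1) → (0,0).
  (4,2) → (0,1).
Resulting grid:
N N -
- - -
S - N
S - -
- S -
All satisfied now.

0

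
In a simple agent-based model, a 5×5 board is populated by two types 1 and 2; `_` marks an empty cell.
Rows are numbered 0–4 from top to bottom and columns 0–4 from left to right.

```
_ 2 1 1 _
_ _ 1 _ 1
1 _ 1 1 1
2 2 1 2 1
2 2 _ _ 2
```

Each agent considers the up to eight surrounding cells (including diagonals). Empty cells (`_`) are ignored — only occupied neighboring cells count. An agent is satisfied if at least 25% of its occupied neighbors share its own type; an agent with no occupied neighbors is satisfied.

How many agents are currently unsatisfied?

Row 0: (0,1)2 0/2 not · (0,2)1 2/3 satisfied · (0,3)1 3/3 satisfied
Row 1: (1,2)1 4/5 satisfied · (1,4)1 3/3 satisfied
Row 2: (2,0)1 0/2 not · (2,2)1 3/5 satisfied · (2,3)1 6/7 satisfied · (2,4)1 3/4 satisfied
Row 3: (3,0)2 3/4 satisfied · (3,1)2 3/6 satisfied · (3,2)1 2/5 satisfied · (3,3)2 1/6 not · (3,4)1 2/4 satisfied
Row 4: (4,0)2 3/3 satisfied · (4,1)2 3/4 satisfied · (4,4)2 1/2 satisfied
Unsatisfied: (0,1), (2,0), (3,3) — 3 in total.

3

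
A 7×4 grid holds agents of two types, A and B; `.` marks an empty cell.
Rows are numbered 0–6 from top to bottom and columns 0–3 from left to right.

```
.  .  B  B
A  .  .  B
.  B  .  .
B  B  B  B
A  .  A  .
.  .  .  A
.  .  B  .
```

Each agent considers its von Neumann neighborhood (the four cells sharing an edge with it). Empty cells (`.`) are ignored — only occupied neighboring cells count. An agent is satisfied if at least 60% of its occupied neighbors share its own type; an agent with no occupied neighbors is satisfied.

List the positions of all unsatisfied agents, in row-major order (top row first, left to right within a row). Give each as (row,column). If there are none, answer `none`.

(3,0), (4,0), (4,2)

(0,2)B 1/1 ok
(0,3)B 2/2 ok
(1,0)A 0/0 ok
(1,3)B 1/1 ok
(2,1)B 1/1 ok
(3,0)B 1/2 unhappy
(3,1)B 3/3 ok
(3,2)B 2/3 ok
(3,3)B 1/1 ok
(4,0)A 0/1 unhappy
(4,2)A 0/1 unhappy
(5,3)A 0/0 ok
(6,2)B 0/0 ok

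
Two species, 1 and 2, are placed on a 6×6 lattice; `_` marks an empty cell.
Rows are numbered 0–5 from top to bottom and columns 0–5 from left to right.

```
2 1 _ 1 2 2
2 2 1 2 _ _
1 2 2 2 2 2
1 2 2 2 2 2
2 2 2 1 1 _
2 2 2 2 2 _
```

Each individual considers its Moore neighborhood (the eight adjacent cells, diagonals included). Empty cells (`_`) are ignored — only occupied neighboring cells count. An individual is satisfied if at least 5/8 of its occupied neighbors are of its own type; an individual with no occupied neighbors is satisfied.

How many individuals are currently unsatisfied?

Row 0: (0,0)2 2/3 satisfied · (0,1)1 1/4 not · (0,3)1 1/3 not · (0,4)2 2/3 satisfied · (0,5)2 1/1 satisfied
Row 1: (1,0)2 3/5 not · (1,1)2 4/7 not · (1,2)1 2/7 not · (1,3)2 4/6 satisfied
Row 2: (2,0)1 1/5 not · (2,1)2 5/8 satisfied · (2,2)2 7/8 satisfied · (2,3)2 6/7 satisfied · (2,4)2 6/6 satisfied · (2,5)2 3/3 satisfied
Row 3: (3,0)1 1/5 not · (3,1)2 6/8 satisfied · (3,2)2 7/8 satisfied · (3,3)2 6/8 satisfied · (3,4)2 5/7 satisfied · (3,5)2 3/4 satisfied
Row 4: (4,0)2 4/5 satisfied · (4,1)2 7/8 satisfied · (4,2)2 7/8 satisfied · (4,3)1 1/8 not · (4,4)1 1/6 not
Row 5: (5,0)2 3/3 satisfied · (5,1)2 5/5 satisfied · (5,2)2 4/5 satisfied · (5,3)2 3/5 not · (5,4)2 1/3 not
Unsatisfied: (0,1), (0,3), (1,0), (1,1), (1,2), (2,0), (3,0), (4,3), (4,4), (5,3), (5,4) — 11 in total.

11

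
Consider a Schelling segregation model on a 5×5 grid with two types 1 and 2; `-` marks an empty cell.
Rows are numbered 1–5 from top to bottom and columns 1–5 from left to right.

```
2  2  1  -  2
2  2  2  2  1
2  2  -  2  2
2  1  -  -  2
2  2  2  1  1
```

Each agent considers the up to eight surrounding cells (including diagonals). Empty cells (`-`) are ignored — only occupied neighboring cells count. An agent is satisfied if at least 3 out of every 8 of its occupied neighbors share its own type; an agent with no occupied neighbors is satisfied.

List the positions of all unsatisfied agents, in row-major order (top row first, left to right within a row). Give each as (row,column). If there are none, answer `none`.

(1,1)2 3/3 satisfied
(1,2)2 4/5 satisfied
(1,3)1 0/4 not
(1,5)2 1/2 satisfied
(2,1)2 5/5 satisfied
(2,2)2 6/7 satisfied
(2,3)2 5/6 satisfied
(2,4)2 4/6 satisfied
(2,5)1 0/4 not
(3,1)2 4/5 satisfied
(3,2)2 5/6 satisfied
(3,4)2 4/5 satisfied
(3,5)2 3/4 satisfied
(4,1)2 4/5 satisfied
(4,2)1 0/6 not
(4,5)2 2/4 satisfied
(5,1)2 2/3 satisfied
(5,2)2 3/4 satisfied
(5,3)2 1/3 not
(5,4)1 1/3 not
(5,5)1 1/2 satisfied

(1,3), (2,5), (4,2), (5,3), (5,4)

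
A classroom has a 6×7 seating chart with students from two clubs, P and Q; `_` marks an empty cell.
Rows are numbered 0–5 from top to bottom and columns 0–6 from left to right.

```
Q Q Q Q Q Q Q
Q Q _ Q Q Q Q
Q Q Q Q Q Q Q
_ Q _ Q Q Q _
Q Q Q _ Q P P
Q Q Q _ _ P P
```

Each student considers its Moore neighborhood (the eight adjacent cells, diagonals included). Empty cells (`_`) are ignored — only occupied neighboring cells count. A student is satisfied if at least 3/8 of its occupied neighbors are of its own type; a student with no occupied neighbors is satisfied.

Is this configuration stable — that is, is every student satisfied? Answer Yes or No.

Yes

Row 0: (0,0)Q 3/3 ✓ · (0,1)Q 4/4 ✓ · (0,2)Q 4/4 ✓ · (0,3)Q 4/4 ✓ · (0,4)Q 5/5 ✓ · (0,5)Q 5/5 ✓ · (0,6)Q 3/3 ✓
Row 1: (1,0)Q 5/5 ✓ · (1,1)Q 7/7 ✓ · (1,3)Q 7/7 ✓ · (1,4)Q 8/8 ✓ · (1,5)Q 8/8 ✓ · (1,6)Q 5/5 ✓
Row 2: (2,0)Q 4/4 ✓ · (2,1)Q 5/5 ✓ · (2,2)Q 6/6 ✓ · (2,3)Q 6/6 ✓ · (2,4)Q 8/8 ✓ · (2,5)Q 7/7 ✓ · (2,6)Q 4/4 ✓
Row 3: (3,1)Q 6/6 ✓ · (3,3)Q 6/6 ✓ · (3,4)Q 6/7 ✓ · (3,5)Q 5/7 ✓
Row 4: (4,0)Q 4/4 ✓ · (4,1)Q 6/6 ✓ · (4,2)Q 5/5 ✓ · (4,4)Q 3/5 ✓ · (4,5)P 3/6 ✓ · (4,6)P 3/4 ✓
Row 5: (5,0)Q 3/3 ✓ · (5,1)Q 5/5 ✓ · (5,2)Q 3/3 ✓ · (5,5)P 3/4 ✓ · (5,6)P 3/3 ✓
All meet the threshold, so the configuration is stable.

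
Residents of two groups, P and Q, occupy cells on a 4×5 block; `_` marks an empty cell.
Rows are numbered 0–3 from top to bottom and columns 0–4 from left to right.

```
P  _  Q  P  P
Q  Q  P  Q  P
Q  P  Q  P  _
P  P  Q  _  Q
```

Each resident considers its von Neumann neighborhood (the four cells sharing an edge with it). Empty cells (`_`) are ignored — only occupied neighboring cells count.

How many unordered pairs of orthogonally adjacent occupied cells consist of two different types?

Scan each occupied cell's neighbors to the right and below so each pair is counted once.
From row 0: 4 unlike of 6 pairs (running 4/6).
From row 1: 6 unlike of 8 pairs (running 10/14).
From row 2: 4 unlike of 6 pairs (running 14/20).
From row 3: 1 unlike of 2 pairs (running 15/22).
Total adjacent occupied pairs: 22; unlike-type pairs: 15.

15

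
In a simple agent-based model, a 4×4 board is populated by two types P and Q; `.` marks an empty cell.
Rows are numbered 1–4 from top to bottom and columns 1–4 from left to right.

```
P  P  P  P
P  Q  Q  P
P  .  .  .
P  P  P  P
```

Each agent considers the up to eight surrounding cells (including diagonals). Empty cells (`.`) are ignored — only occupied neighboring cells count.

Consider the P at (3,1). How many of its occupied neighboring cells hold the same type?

Occupied neighbors of (3,1): (2,1)=P, (2,2)=Q, (4,1)=P, (4,2)=P.
Same type (P): 3 of 4.

3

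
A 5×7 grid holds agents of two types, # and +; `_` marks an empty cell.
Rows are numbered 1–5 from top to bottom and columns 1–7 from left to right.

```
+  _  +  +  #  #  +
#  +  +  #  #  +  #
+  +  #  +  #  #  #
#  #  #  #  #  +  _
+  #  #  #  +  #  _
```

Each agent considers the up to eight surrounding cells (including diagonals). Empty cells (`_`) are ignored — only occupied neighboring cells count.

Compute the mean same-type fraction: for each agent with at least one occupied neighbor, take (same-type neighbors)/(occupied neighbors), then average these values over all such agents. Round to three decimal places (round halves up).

0.505

Row 1: (1,1)+ 1/2 · (1,3)+ 3/4 · (1,4)+ 2/5 · (1,5)# 3/5 · (1,6)# 3/5 · (1,7)+ 1/3
Row 2: (2,1)# 0/4 · (2,2)+ 5/7 · (2,3)+ 5/7 · (2,4)# 4/8 · (2,5)# 5/8 · (2,6)+ 1/8 · (2,7)# 3/5
Row 3: (3,1)+ 2/5 · (3,2)+ 3/8 · (3,3)# 4/8 · (3,4)+ 1/8 · (3,5)# 5/8 · (3,6)# 5/7 · (3,7)# 2/4
Row 4: (4,1)# 2/5 · (4,2)# 5/8 · (4,3)# 6/8 · (4,4)# 6/8 · (4,5)# 5/8 · (4,6)+ 1/6
Row 5: (5,1)+ 0/3 · (5,2)# 4/5 · (5,3)# 5/5 · (5,4)# 4/5 · (5,5)+ 1/5 · (5,6)# 1/3
Sum over 32 agents: 1/2 + 3/4 + 2/5 + 3/5 + 3/5 + 1/3 + 0/4 + 5/7 + 5/7 + 4/8 + 5/8 + 1/8 + 3/5 + 2/5 + 3/8 + 4/8 + 1/8 + 5/8 + 5/7 + 2/4 + 2/5 + 5/8 + 6/8 + 6/8 + 5/8 + 1/6 + 0/3 + 4/5 + 5/5 + 4/5 + 1/5 + 1/3 = 13567/840; mean = 13567/840 ÷ 32 = 13567/26880 = 0.504724… → 0.505.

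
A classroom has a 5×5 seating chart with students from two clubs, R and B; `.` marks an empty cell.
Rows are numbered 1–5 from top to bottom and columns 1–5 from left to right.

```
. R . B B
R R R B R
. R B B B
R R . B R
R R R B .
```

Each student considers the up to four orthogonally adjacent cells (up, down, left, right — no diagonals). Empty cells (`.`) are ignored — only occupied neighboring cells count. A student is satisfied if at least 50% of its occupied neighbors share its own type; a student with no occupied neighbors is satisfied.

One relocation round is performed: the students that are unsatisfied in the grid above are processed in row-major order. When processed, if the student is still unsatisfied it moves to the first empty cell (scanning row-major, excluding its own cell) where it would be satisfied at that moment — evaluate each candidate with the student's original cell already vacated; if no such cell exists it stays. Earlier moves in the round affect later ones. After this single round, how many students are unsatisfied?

Initially unsatisfied (in order): (2,3), (2,5), (3,3), (3,5), (4,5).
  (2,3) → (1,1).
  (2,5) → (1,3).
  (3,3): now satisfied by earlier moves; stays.
  (3,5): now satisfied by earlier moves; stays.
  (4,5) → (2,3).
Resulting grid:
R R R B B
R R R B .
. R B B B
R R . B .
R R R B .
Unsatisfied now: (3,3).

1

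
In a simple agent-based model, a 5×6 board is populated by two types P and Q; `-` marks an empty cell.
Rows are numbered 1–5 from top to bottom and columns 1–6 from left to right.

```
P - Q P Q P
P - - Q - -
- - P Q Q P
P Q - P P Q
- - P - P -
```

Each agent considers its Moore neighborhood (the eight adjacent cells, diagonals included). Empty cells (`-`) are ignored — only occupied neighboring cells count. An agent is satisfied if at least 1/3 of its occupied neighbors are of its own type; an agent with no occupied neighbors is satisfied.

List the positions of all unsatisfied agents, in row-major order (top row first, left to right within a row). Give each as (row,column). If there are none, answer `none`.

(1,4), (1,6), (3,3), (4,1), (4,2), (4,6)

Row 1: (1,1)P 1/1 ✓ · (1,3)Q 1/2 ✓ · (1,4)P 0/3 ✗ · (1,5)Q 1/3 ✓ · (1,6)P 0/1 ✗
Row 2: (2,1)P 1/1 ✓ · (2,4)Q 4/6 ✓
Row 3: (3,3)P 1/4 ✗ · (3,4)Q 2/5 ✓ · (3,5)Q 3/6 ✓ · (3,6)P 1/3 ✓
Row 4: (4,1)P 0/1 ✗ · (4,2)Q 0/3 ✗ · (4,4)P 4/6 ✓ · (4,5)P 3/6 ✓ · (4,6)Q 1/4 ✗
Row 5: (5,3)P 1/2 ✓ · (5,5)P 2/3 ✓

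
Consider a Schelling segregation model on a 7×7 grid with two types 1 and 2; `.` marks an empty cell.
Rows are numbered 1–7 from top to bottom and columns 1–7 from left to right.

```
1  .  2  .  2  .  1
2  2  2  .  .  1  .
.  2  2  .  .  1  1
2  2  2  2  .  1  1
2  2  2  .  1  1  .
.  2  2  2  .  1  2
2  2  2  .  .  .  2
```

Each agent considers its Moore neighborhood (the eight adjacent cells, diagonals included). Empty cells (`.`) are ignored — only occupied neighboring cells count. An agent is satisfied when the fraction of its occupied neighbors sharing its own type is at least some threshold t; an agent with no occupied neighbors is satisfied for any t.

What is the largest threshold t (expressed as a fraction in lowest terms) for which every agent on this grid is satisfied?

0/1

Row 1: (1,1)1 0/2 · (1,3)2 2/2 · (1,5)2 0/1 · (1,7)1 1/1
Row 2: (2,1)2 2/3 · (2,2)2 5/6 · (2,3)2 4/4 · (2,6)1 3/4
Row 3: (3,2)2 7/7 · (3,3)2 6/6 · (3,6)1 4/4 · (3,7)1 4/4
Row 4: (4,1)2 4/4 · (4,2)2 7/7 · (4,3)2 6/6 · (4,4)2 3/4 · (4,6)1 5/5 · (4,7)1 4/4
Row 5: (5,1)2 4/4 · (5,2)2 7/7 · (5,3)2 7/7 · (5,5)1 3/5 · (5,6)1 4/5
Row 6: (6,2)2 7/7 · (6,3)2 6/6 · (6,4)2 3/4 · (6,6)1 2/4 · (6,7)2 1/3
Row 7: (7,1)2 2/2 · (7,2)2 4/4 · (7,3)2 4/4 · (7,7)2 1/2
The smallest same-type fraction is 0/2 at (1,1), which reduces to 0/1. Any threshold above that leaves this agent unsatisfied.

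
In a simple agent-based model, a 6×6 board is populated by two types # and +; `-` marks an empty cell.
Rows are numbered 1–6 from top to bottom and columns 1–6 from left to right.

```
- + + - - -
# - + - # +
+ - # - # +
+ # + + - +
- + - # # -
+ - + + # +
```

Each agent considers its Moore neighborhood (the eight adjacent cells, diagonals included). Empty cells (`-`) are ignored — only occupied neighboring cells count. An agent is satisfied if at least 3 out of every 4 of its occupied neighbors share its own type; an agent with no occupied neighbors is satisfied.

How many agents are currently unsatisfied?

20

Row 1: (1,2)+ 2/3 ✗ · (1,3)+ 2/2 ✓
Row 2: (2,1)# 0/2 ✗ · (2,3)+ 2/3 ✗ · (2,5)# 1/3 ✗ · (2,6)+ 1/3 ✗
Row 3: (3,1)+ 1/3 ✗ · (3,3)# 1/4 ✗ · (3,5)# 1/5 ✗ · (3,6)+ 2/4 ✗
Row 4: (4,1)+ 2/3 ✗ · (4,2)# 1/5 ✗ · (4,3)+ 2/5 ✗ · (4,4)+ 1/5 ✗ · (4,6)+ 1/3 ✗
Row 5: (5,2)+ 4/5 ✓ · (5,4)# 2/6 ✗ · (5,5)# 2/6 ✗
Row 6: (6,1)+ 1/1 ✓ · (6,3)+ 2/3 ✗ · (6,4)+ 1/4 ✗ · (6,5)# 2/4 ✗ · (6,6)+ 0/2 ✗
Unsatisfied: (1,2), (2,1), (2,3), (2,5), (2,6), (3,1), (3,3), (3,5), (3,6), (4,1), (4,2), (4,3), (4,4), (4,6), (5,4), (5,5), (6,3), (6,4), (6,5), (6,6) — 20 in total.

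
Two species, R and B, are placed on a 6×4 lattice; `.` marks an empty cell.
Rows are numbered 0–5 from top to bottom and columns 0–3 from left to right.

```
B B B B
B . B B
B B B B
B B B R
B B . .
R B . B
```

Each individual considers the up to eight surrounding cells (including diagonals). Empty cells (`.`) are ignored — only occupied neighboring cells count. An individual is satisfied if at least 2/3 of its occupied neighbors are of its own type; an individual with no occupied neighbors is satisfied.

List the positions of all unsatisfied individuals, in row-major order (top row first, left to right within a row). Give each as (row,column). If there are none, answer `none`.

(3,3), (5,0)

Row 0: (0,0)B 2/2 satisfied · (0,1)B 4/4 satisfied · (0,2)B 4/4 satisfied · (0,3)B 3/3 satisfied
Row 1: (1,0)B 4/4 satisfied · (1,2)B 7/7 satisfied · (1,3)B 5/5 satisfied
Row 2: (2,0)B 4/4 satisfied · (2,1)B 7/7 satisfied · (2,2)B 6/7 satisfied · (2,3)B 4/5 satisfied
Row 3: (3,0)B 5/5 satisfied · (3,1)B 7/7 satisfied · (3,2)B 5/6 satisfied · (3,3)R 0/3 not
Row 4: (4,0)B 4/5 satisfied · (4,1)B 5/6 satisfied
Row 5: (5,0)R 0/3 not · (5,1)B 2/3 satisfied · (5,3)B 0/0 satisfied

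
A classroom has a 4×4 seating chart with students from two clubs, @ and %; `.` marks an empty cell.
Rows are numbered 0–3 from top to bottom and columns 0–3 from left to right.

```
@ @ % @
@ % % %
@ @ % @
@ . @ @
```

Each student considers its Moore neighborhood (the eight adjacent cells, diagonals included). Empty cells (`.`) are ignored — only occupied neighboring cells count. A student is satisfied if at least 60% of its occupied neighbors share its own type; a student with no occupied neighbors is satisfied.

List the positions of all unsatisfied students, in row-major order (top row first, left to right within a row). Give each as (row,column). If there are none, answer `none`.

(0,0)@ 2/3 satisfied
(0,1)@ 2/5 not
(0,2)% 3/5 satisfied
(0,3)@ 0/3 not
(1,0)@ 4/5 satisfied
(1,1)% 3/8 not
(1,2)% 4/8 not
(1,3)% 3/5 satisfied
(2,0)@ 3/4 satisfied
(2,1)@ 4/7 not
(2,2)% 3/7 not
(2,3)@ 2/5 not
(3,0)@ 2/2 satisfied
(3,2)@ 3/4 satisfied
(3,3)@ 2/3 satisfied

(0,1), (0,3), (1,1), (1,2), (2,1), (2,2), (2,3)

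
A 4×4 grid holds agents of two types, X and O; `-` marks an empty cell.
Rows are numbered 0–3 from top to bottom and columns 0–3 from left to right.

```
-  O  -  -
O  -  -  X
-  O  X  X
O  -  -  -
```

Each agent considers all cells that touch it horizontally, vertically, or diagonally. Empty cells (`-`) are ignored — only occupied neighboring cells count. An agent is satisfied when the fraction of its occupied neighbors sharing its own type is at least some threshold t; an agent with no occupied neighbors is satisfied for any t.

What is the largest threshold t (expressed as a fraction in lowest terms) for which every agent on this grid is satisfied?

2/3

Row 0: (0,1)O 1/1
Row 1: (1,0)O 2/2 · (1,3)X 2/2
Row 2: (2,1)O 2/3 · (2,2)X 2/3 · (2,3)X 2/2
Row 3: (3,0)O 1/1
The smallest same-type fraction is 2/3 at (2,1), which reduces to 2/3. Any threshold above that leaves this agent unsatisfied.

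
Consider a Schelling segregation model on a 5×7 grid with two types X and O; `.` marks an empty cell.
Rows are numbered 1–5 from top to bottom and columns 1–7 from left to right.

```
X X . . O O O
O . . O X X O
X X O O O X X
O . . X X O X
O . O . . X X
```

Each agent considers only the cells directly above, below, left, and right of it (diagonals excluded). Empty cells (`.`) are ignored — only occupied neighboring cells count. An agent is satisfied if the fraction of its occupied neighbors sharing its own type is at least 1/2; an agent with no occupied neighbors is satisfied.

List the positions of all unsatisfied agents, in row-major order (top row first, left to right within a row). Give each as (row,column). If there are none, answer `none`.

(2,1), (2,5), (2,7), (3,1), (3,5), (4,5), (4,6)

(1,1)X 1/2 ✓
(1,2)X 1/1 ✓
(1,5)O 1/2 ✓
(1,6)O 2/3 ✓
(1,7)O 2/2 ✓
(2,1)O 0/2 ✗
(2,4)O 1/2 ✓
(2,5)X 1/4 ✗
(2,6)X 2/4 ✓
(2,7)O 1/3 ✗
(3,1)X 1/3 ✗
(3,2)X 1/2 ✓
(3,3)O 1/2 ✓
(3,4)O 3/4 ✓
(3,5)O 1/4 ✗
(3,6)X 2/4 ✓
(3,7)X 2/3 ✓
(4,1)O 1/2 ✓
(4,4)X 1/2 ✓
(4,5)X 1/3 ✗
(4,6)O 0/4 ✗
(4,7)X 2/3 ✓
(5,1)O 1/1 ✓
(5,3)O 0/0 ✓
(5,6)X 1/2 ✓
(5,7)X 2/2 ✓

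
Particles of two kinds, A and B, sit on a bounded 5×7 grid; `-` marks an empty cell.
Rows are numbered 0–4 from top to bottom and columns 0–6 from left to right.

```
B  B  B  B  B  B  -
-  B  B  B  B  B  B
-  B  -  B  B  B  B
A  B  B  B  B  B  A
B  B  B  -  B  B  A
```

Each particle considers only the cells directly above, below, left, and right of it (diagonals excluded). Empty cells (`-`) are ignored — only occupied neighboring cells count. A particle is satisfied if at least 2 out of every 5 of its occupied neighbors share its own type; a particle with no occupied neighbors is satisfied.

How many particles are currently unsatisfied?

(0,0)B 1/1 satisfied
(0,1)B 3/3 satisfied
(0,2)B 3/3 satisfied
(0,3)B 3/3 satisfied
(0,4)B 3/3 satisfied
(0,5)B 2/2 satisfied
(1,1)B 3/3 satisfied
(1,2)B 3/3 satisfied
(1,3)B 4/4 satisfied
(1,4)B 4/4 satisfied
(1,5)B 4/4 satisfied
(1,6)B 2/2 satisfied
(2,1)B 2/2 satisfied
(2,3)B 3/3 satisfied
(2,4)B 4/4 satisfied
(2,5)B 4/4 satisfied
(2,6)B 2/3 satisfied
(3,0)A 0/2 not
(3,1)B 3/4 satisfied
(3,2)B 3/3 satisfied
(3,3)B 3/3 satisfied
(3,4)B 4/4 satisfied
(3,5)B 3/4 satisfied
(3,6)A 1/3 not
(4,0)B 1/2 satisfied
(4,1)B 3/3 satisfied
(4,2)B 2/2 satisfied
(4,4)B 2/2 satisfied
(4,5)B 2/3 satisfied
(4,6)A 1/2 satisfied
Unsatisfied: (3,0), (3,6) — 2 in total.

2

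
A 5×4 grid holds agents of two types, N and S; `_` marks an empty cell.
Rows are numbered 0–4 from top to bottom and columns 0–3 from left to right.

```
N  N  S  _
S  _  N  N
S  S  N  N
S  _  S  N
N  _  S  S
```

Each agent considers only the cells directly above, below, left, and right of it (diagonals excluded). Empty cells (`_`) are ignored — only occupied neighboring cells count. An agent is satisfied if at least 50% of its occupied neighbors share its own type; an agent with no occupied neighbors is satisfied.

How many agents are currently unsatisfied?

(0,0)N 1/2 satisfied
(0,1)N 1/2 satisfied
(0,2)S 0/2 not
(1,0)S 1/2 satisfied
(1,2)N 2/3 satisfied
(1,3)N 2/2 satisfied
(2,0)S 3/3 satisfied
(2,1)S 1/2 satisfied
(2,2)N 2/4 satisfied
(2,3)N 3/3 satisfied
(3,0)S 1/2 satisfied
(3,2)S 1/3 not
(3,3)N 1/3 not
(4,0)N 0/1 not
(4,2)S 2/2 satisfied
(4,3)S 1/2 satisfied
Unsatisfied: (0,2), (3,2), (3,3), (4,0) — 4 in total.

4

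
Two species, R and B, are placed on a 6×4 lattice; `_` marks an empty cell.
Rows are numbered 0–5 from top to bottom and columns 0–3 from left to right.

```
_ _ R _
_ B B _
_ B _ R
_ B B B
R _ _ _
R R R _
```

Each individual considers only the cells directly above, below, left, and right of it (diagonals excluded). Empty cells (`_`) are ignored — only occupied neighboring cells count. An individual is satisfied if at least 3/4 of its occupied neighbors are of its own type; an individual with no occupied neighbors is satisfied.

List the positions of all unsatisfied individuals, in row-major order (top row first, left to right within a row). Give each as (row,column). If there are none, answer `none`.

(0,2), (1,2), (2,3), (3,3)

(0,2)R 0/1 unhappy
(1,1)B 2/2 ok
(1,2)B 1/2 unhappy
(2,1)B 2/2 ok
(2,3)R 0/1 unhappy
(3,1)B 2/2 ok
(3,2)B 2/2 ok
(3,3)B 1/2 unhappy
(4,0)R 1/1 ok
(5,0)R 2/2 ok
(5,1)R 2/2 ok
(5,2)R 1/1 ok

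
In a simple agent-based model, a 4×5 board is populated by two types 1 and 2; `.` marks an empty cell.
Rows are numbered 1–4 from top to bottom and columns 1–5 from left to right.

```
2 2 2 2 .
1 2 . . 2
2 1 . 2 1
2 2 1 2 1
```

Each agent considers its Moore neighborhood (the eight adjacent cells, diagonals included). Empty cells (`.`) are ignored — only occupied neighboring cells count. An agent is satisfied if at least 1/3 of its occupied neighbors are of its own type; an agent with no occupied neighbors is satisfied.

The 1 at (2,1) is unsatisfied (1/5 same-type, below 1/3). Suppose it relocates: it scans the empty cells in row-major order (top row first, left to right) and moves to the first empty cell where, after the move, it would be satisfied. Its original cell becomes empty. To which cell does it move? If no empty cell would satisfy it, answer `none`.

(3,3)

Vacating (2,1). Empty cells in order:
  (1,5): 0/2 same-type → still unsatisfied.
  (2,3): 1/6 same-type → still unsatisfied.
  (2,4): 1/5 same-type → still unsatisfied.
  (3,3): 2/6 same-type → satisfied — stop here.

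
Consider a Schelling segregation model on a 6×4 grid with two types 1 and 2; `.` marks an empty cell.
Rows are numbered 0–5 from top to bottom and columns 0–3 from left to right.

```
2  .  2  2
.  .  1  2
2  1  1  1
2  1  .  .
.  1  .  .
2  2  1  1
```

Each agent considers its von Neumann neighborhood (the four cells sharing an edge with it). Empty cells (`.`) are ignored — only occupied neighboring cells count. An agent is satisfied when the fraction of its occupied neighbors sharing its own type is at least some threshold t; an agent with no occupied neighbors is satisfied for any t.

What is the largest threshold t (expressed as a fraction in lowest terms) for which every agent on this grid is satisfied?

1/3

(0,0)2 — no occupied neighbors
(0,2)2 1/2
(0,3)2 2/2
(1,2)1 1/3
(1,3)2 1/3
(2,0)2 1/2
(2,1)1 2/3
(2,2)1 3/3
(2,3)1 1/2
(3,0)2 1/2
(3,1)1 2/3
(4,1)1 1/2
(5,0)2 1/1
(5,1)2 1/3
(5,2)1 1/2
(5,3)1 1/1
The smallest same-type fraction is 1/3 at (1,2), which reduces to 1/3. Any threshold above that leaves this agent unsatisfied.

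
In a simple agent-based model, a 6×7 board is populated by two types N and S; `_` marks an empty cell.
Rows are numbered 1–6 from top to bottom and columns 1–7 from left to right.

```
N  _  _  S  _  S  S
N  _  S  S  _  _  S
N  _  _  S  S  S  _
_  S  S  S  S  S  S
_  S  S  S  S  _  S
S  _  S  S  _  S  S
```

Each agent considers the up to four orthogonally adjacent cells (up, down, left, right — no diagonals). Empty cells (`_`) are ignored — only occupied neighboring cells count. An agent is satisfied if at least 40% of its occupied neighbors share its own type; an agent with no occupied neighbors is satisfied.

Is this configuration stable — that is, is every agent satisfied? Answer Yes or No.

Yes

Row 1: (1,1)N 1/1 ✓ · (1,4)S 1/1 ✓ · (1,6)S 1/1 ✓ · (1,7)S 2/2 ✓
Row 2: (2,1)N 2/2 ✓ · (2,3)S 1/1 ✓ · (2,4)S 3/3 ✓ · (2,7)S 1/1 ✓
Row 3: (3,1)N 1/1 ✓ · (3,4)S 3/3 ✓ · (3,5)S 3/3 ✓ · (3,6)S 2/2 ✓
Row 4: (4,2)S 2/2 ✓ · (4,3)S 3/3 ✓ · (4,4)S 4/4 ✓ · (4,5)S 4/4 ✓ · (4,6)S 3/3 ✓ · (4,7)S 2/2 ✓
Row 5: (5,2)S 2/2 ✓ · (5,3)S 4/4 ✓ · (5,4)S 4/4 ✓ · (5,5)S 2/2 ✓ · (5,7)S 2/2 ✓
Row 6: (6,1)S 0/0 ✓ · (6,3)S 2/2 ✓ · (6,4)S 2/2 ✓ · (6,6)S 1/1 ✓ · (6,7)S 2/2 ✓
All meet the threshold, so the configuration is stable.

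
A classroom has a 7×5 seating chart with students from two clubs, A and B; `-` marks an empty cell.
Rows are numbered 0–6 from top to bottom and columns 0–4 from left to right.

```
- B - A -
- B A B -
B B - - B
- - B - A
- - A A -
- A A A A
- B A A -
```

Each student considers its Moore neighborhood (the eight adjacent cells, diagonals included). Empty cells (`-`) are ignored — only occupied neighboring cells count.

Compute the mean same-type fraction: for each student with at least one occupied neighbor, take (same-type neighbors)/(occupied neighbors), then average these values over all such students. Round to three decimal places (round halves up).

0.653

(0,1)B 1/2
(0,3)A 1/2
(1,1)B 3/4
(1,2)A 1/5
(1,3)B 1/3
(2,0)B 2/2
(2,1)B 3/4
(2,4)B 1/2
(3,2)B 1/3
(3,4)A 1/2
(4,2)A 4/5
(4,3)A 5/6
(5,1)A 3/4
(5,2)A 6/7
(5,3)A 6/6
(5,4)A 3/3
(6,1)B 0/3
(6,2)A 4/5
(6,3)A 4/4
Sum over 19 students: 1/2 + 1/2 + 3/4 + 1/5 + 1/3 + 2/2 + 3/4 + 1/2 + 1/3 + 1/2 + 4/5 + 5/6 + 3/4 + 6/7 + 6/6 + 3/3 + 0/3 + 4/5 + 4/4 = 1737/140; mean = 1737/140 ÷ 19 = 1737/2660 = 0.653007… → 0.653.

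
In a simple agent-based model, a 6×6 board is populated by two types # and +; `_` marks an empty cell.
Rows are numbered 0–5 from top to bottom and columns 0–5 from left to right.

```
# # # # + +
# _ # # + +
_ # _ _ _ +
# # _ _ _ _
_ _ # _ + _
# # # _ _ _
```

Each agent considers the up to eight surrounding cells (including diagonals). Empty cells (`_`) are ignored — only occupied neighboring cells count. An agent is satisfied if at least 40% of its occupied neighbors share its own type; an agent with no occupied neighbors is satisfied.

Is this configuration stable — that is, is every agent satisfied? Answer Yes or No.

Yes

Row 0: (0,0)# 2/2 ✓ · (0,1)# 4/4 ✓ · (0,2)# 4/4 ✓ · (0,3)# 3/5 ✓ · (0,4)+ 3/5 ✓ · (0,5)+ 3/3 ✓
Row 1: (1,0)# 3/3 ✓ · (1,2)# 5/5 ✓ · (1,3)# 3/5 ✓ · (1,4)+ 4/6 ✓ · (1,5)+ 4/4 ✓
Row 2: (2,1)# 4/4 ✓ · (2,5)+ 2/2 ✓
Row 3: (3,0)# 2/2 ✓ · (3,1)# 3/3 ✓
Row 4: (4,2)# 3/3 ✓ · (4,4)+ 0/0 ✓
Row 5: (5,0)# 1/1 ✓ · (5,1)# 3/3 ✓ · (5,2)# 2/2 ✓
All meet the threshold, so the configuration is stable.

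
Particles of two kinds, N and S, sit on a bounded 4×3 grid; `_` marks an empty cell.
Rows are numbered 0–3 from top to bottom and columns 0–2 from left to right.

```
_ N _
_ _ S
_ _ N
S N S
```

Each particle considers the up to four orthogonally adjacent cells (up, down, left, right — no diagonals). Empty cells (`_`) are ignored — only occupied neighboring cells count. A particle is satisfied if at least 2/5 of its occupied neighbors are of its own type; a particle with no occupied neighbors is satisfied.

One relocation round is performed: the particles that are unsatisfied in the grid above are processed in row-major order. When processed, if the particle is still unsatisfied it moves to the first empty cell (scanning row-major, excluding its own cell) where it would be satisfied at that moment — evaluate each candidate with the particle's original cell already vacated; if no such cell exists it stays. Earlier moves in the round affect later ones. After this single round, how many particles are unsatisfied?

Initially unsatisfied (in order): (1,2), (2,2), (3,0), (3,1), (3,2).
  (1,2) → (1,0).
  (2,2) → (0,0).
  (3,0) → (1,1).
  (3,1) → (0,2).
  (3,2): now satisfied by earlier moves; stays.
Resulting grid:
N N N
S S _
_ _ _
_ _ S
All satisfied now.

0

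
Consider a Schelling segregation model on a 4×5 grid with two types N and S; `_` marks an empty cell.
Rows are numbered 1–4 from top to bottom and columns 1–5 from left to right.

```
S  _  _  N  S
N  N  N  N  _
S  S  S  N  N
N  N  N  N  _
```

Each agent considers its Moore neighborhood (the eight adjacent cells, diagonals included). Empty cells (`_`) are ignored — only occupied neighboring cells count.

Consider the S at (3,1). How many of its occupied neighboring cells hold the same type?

Occupied neighbors of (3,1): (2,1)=N, (2,2)=N, (3,2)=S, (4,1)=N, (4,2)=N.
Same type (S): 1 of 5.

1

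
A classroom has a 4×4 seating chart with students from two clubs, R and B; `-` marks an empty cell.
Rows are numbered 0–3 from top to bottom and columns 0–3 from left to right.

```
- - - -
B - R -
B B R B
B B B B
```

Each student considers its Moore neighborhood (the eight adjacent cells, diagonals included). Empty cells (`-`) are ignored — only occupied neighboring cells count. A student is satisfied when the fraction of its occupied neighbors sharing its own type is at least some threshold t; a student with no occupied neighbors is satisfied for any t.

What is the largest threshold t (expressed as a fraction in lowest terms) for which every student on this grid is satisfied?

1/6

(1,0)B 2/2
(1,2)R 1/3
(2,0)B 4/4
(2,1)B 5/7
(2,2)R 1/6
(2,3)B 2/4
(3,0)B 3/3
(3,1)B 4/5
(3,2)B 4/5
(3,3)B 2/3
The smallest same-type fraction is 1/6 at (2,2), which reduces to 1/6. Any threshold above that leaves this student unsatisfied.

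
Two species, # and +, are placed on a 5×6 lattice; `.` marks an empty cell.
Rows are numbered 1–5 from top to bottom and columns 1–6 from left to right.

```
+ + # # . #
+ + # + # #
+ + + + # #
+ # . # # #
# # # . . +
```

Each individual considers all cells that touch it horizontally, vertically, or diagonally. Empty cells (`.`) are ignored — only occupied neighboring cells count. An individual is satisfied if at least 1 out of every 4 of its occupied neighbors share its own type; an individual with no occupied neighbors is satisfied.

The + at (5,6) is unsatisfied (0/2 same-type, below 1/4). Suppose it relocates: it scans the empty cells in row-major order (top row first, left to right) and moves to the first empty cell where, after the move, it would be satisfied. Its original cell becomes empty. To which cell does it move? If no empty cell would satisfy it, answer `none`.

(4,3)

Vacating (5,6). Empty cells in order:
  (1,5): 1/5 same-type → still unsatisfied.
  (4,3): 3/7 same-type → satisfied — stop here.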